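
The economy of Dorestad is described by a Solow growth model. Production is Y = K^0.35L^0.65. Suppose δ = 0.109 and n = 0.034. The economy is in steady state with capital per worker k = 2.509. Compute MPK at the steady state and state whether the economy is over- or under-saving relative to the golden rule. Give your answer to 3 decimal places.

Break-even investment rate: n + δ = 0.034 + 0.109 = 0.143.
MPK = 0.35·k^(0.35−1) = 0.35·2.509^(-0.65) ≈ 0.1925.
MPK > 0.143, so the economy is dynamically efficient (under-saving).

under-saving; MPK ≈ 0.192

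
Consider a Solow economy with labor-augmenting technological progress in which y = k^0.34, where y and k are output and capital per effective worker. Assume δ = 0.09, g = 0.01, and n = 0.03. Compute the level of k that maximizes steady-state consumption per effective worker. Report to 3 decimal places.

The effective depreciation rate is n + g + δ = 0.03 + 0.01 + 0.09 = 0.13.
At the golden rule the marginal product of capital equals n+g+δ: 0.34·k^(0.34−1) = 0.13. Solving, k_gold = (0.34/0.13)^(1/0.66) ≈ 4.2917.

k_gold ≈ 4.292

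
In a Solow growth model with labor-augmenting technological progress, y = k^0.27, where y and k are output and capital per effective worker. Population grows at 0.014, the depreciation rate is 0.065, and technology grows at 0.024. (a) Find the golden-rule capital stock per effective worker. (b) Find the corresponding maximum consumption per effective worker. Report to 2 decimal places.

Capital per effective worker breaks even when investment replaces (n + g + δ)·k; here n + g + δ = 0.103.
Golden rule sets MPK = n+g+δ: 0.27·k^(0.27−1) = 0.103, so k_gold = (0.27/0.103)^(1/0.73) ≈ 3.7439.
y_gold = 3.7439^0.27 ≈ 1.4282; c_gold = y_gold − 0.103·k_gold ≈ 1.0426.

(a) k_gold ≈ 3.74; (b) c_gold ≈ 1.04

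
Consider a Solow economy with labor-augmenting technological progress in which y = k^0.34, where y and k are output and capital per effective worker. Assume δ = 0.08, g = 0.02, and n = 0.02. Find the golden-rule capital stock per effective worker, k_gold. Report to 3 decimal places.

k_gold ≈ 4.845

Break-even investment rate: n + g + δ = 0.02 + 0.02 + 0.08 = 0.12.
Golden rule sets MPK = n+g+δ: 0.34·k^(0.34−1) = 0.12, so k_gold = (0.34/0.12)^(1/0.66) ≈ 4.8451.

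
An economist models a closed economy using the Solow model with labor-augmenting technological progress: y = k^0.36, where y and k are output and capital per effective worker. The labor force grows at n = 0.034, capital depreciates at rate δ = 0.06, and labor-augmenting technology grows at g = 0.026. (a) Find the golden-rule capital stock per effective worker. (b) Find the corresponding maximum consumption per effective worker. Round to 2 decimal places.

Capital per effective worker breaks even when investment replaces (n + g + δ)·k; here n + g + δ = 0.12.
Setting f'(k) = n+g+δ gives 0.36·k^(0.36−1) = 0.12, hence k_gold = (0.36/0.12)^(1/0.64) ≈ 5.5655.
y_gold = 5.5655^0.36 ≈ 1.8552; c_gold = y_gold − 0.12·k_gold ≈ 1.1873.

(a) k_gold ≈ 5.57; (b) c_gold ≈ 1.19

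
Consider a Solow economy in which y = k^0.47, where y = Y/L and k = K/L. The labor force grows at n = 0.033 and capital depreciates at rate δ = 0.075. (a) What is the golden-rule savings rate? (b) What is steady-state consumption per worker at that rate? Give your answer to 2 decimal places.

(a) s_gold = 0.47; (b) c_gold ≈ 1.95

n + δ = 0.033 + 0.075 = 0.108.
For Cobb-Douglas, s_gold equals capital's share: s_gold = 0.47.
At the golden rule the marginal product of capital equals n+δ: 0.47·k^(0.47−1) = 0.108. Solving, k_gold = (0.47/0.108)^(1/0.53) ≈ 16.0341.
y_gold = 16.0341^0.47 ≈ 3.6844; c_gold = (1−0.47)·y_gold ≈ 1.9528.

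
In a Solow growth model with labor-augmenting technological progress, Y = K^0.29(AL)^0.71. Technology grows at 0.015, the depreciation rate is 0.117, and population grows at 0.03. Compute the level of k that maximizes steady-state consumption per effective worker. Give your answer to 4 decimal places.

k_gold ≈ 2.2708

Break-even investment rate: n + g + δ = 0.03 + 0.015 + 0.117 = 0.162.
Setting f'(k) = n+g+δ gives 0.29·k^(0.29−1) = 0.162, hence k_gold = (0.29/0.162)^(1/0.71) ≈ 2.2708.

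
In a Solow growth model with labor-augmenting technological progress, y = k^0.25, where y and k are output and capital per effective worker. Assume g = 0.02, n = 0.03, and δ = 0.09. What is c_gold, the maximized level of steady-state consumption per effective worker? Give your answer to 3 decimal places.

The effective depreciation rate is n + g + δ = 0.03 + 0.02 + 0.09 = 0.14.
Setting f'(k) = n+g+δ gives 0.25·k^(0.25−1) = 0.14, hence k_gold = (0.25/0.14)^(1/0.75) ≈ 2.1665.
y_gold = 2.1665^0.25 ≈ 1.2132.
c_gold = y_gold − (n+g+δ)·k_gold = 1.2132 − 0.14·2.1665 ≈ 0.9099.

c_gold ≈ 0.910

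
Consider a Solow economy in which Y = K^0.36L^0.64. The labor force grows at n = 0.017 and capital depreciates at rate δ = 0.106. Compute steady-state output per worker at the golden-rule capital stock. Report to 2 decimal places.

y_gold ≈ 1.83

n + δ = 0.017 + 0.106 = 0.123.
At the golden rule the marginal product of capital equals n+δ: 0.36·k^(0.36−1) = 0.123. Solving, k_gold = (0.36/0.123)^(1/0.64) ≈ 5.3548.
Output: y_gold = k_gold^0.36 = 5.3548^0.36 ≈ 1.8296.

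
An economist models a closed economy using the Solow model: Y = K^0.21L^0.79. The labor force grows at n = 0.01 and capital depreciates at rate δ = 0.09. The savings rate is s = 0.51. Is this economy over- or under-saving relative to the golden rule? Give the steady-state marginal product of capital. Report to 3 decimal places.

Capital per worker breaks even when investment replaces (n + δ)·k; here n + δ = 0.1.
Steady-state k*: s·k^0.21 = 0.1·k gives k* = (0.51/0.1)^(1/0.79) ≈ 7.8643.
MPK = 0.21·7.8643^(-0.79) ≈ 0.0412.
MPK < n+δ = 0.1, so the economy is dynamically inefficient (over-saving).

over-saving; MPK ≈ 0.041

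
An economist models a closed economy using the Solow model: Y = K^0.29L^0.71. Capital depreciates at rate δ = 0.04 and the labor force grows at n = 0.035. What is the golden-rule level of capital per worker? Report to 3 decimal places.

Capital per worker breaks even when investment replaces (n + δ)·k; here n + δ = 0.075.
Maximizing c = f(k) − (n+δ)·k gives f'(k) = n+δ, i.e. 0.29·k^(0.29−1) = 0.075, so k_gold = (0.29/0.075)^(1/0.71) ≈ 6.7179.

k_gold ≈ 6.718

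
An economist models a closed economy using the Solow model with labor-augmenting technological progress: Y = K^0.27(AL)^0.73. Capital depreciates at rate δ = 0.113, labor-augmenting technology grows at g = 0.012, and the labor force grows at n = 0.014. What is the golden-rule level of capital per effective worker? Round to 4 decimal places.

Break-even investment rate: n + g + δ = 0.014 + 0.012 + 0.113 = 0.139.
Golden rule sets MPK = n+g+δ: 0.27·k^(0.27−1) = 0.139, so k_gold = (0.27/0.139)^(1/0.73) ≈ 2.4831.

k_gold ≈ 2.4831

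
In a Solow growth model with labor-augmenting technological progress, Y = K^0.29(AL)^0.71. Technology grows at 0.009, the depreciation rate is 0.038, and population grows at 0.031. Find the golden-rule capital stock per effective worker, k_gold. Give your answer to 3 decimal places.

The effective depreciation rate is n + g + δ = 0.031 + 0.009 + 0.038 = 0.078.
Golden rule sets MPK = n+g+δ: 0.29·k^(0.29−1) = 0.078, so k_gold = (0.29/0.078)^(1/0.71) ≈ 6.3569.

k_gold ≈ 6.357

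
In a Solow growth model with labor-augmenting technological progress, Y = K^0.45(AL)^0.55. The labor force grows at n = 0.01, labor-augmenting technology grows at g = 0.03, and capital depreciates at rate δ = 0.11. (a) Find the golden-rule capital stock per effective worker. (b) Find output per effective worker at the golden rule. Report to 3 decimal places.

(a) k_gold ≈ 7.370; (b) y_gold ≈ 2.457

n + g + δ = 0.01 + 0.03 + 0.11 = 0.15.
At the golden rule the marginal product of capital equals n+g+δ: 0.45·k^(0.45−1) = 0.15. Solving, k_gold = (0.45/0.15)^(1/0.55) ≈ 7.3704.
y_gold = 7.3704^0.45 ≈ 2.4568.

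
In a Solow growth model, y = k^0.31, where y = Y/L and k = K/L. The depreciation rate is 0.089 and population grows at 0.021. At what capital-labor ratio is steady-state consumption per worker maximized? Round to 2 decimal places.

The effective depreciation rate is n + δ = 0.021 + 0.089 = 0.11.
Maximizing c = f(k) − (n+δ)·k gives f'(k) = n+δ, i.e. 0.31·k^(0.31−1) = 0.11, so k_gold = (0.31/0.11)^(1/0.69) ≈ 4.4888.

k_gold ≈ 4.49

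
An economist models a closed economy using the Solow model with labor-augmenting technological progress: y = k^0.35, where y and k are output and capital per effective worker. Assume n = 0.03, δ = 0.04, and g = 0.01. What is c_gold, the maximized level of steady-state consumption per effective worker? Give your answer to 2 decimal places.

n + g + δ = 0.03 + 0.01 + 0.04 = 0.08.
Golden rule sets MPK = n+g+δ: 0.35·k^(0.35−1) = 0.08, so k_gold = (0.35/0.08)^(1/0.65) ≈ 9.6855.
y_gold = 9.6855^0.35 ≈ 2.2138.
c_gold = y_gold − (n+g+δ)·k_gold = 2.2138 − 0.08·9.6855 ≈ 1.4390.

c_gold ≈ 1.44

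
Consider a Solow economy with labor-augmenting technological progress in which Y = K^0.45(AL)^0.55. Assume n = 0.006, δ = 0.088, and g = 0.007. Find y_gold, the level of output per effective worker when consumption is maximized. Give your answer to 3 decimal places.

y_gold ≈ 3.396

The effective depreciation rate is n + g + δ = 0.006 + 0.007 + 0.088 = 0.101.
Maximizing c = f(k) − (n+g+δ)·k gives f'(k) = n+g+δ, i.e. 0.45·k^(0.45−1) = 0.101, so k_gold = (0.45/0.101)^(1/0.55) ≈ 15.1287.
Output: y_gold = k_gold^0.45 = 15.1287^0.45 ≈ 3.3956.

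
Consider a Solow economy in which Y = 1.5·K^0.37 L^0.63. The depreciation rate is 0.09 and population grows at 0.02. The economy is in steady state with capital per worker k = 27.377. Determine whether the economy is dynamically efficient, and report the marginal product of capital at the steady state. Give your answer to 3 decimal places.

The effective depreciation rate is n + δ = 0.02 + 0.09 = 0.11.
MPK = 0.37·1.5·k^(0.37−1) = 0.37·1.5·27.377^(-0.63) ≈ 0.0690.
MPK < 0.11, so the economy is dynamically inefficient (over-saving).

dynamically inefficient; MPK ≈ 0.069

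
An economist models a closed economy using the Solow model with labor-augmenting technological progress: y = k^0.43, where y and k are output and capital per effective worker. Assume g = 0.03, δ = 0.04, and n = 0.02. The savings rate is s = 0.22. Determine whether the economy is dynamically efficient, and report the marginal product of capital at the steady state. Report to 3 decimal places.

dynamically efficient; MPK ≈ 0.176

The effective depreciation rate is n + g + δ = 0.02 + 0.03 + 0.04 = 0.09.
Steady-state k*: s·k^0.43 = 0.09·k gives k* = (0.22/0.09)^(1/0.57) ≈ 4.7975.
MPK = 0.43·4.7975^(-0.57) ≈ 0.1759.
MPK > n+g+δ = 0.09, so the economy is dynamically efficient (under-saving).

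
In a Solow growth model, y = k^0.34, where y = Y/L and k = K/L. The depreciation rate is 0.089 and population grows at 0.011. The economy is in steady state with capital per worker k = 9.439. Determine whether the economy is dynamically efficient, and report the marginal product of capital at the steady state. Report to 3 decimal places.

Break-even investment rate: n + δ = 0.011 + 0.089 = 0.1.
MPK = 0.34·k^(0.34−1) = 0.34·9.439^(-0.66) ≈ 0.0773.
MPK < 0.1, so the economy is dynamically inefficient (over-saving).

dynamically inefficient; MPK ≈ 0.077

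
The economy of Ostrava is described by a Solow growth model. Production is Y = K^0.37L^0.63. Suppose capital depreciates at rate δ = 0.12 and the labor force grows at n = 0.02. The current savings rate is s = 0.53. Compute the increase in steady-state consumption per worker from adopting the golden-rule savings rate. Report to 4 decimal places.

The effective depreciation rate is n + δ = 0.02 + 0.12 = 0.14.
Current steady state (s = 0.53): k* = (0.53/0.14)^(1/0.63) ≈ 8.2736, y* = 8.2736^0.37 ≈ 2.1855, c* = (1−0.53)·2.1855 ≈ 1.0272.
Setting f'(k) = n+δ gives 0.37·k^(0.37−1) = 0.14, hence k_gold = (0.37/0.14)^(1/0.63) ≈ 4.6769.
y_gold = 4.6769^0.37 ≈ 1.7696, c_gold = y_gold − 0.14·k_gold ≈ 1.1149.
Gain: Δc = 1.1149 − 1.0272 ≈ 0.0877.

Δc ≈ 0.0877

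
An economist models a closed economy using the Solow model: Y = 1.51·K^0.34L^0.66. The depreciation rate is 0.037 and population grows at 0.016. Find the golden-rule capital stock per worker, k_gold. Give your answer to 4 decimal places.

k_gold ≈ 31.2041

Capital per worker breaks even when investment replaces (n + δ)·k; here n + δ = 0.053.
Maximizing c = f(k) − (n+δ)·k gives f'(k) = n+δ, i.e. 0.34·1.51·k^(0.34−1) = 0.053, so k_gold = (0.34·1.51/0.053)^(1/0.66) ≈ 31.2041.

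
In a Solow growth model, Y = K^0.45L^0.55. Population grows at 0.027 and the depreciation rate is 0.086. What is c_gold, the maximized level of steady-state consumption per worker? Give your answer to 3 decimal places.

c_gold ≈ 1.704

Capital per worker breaks even when investment replaces (n + δ)·k; here n + δ = 0.113.
Setting f'(k) = n+δ gives 0.45·k^(0.45−1) = 0.113, hence k_gold = (0.45/0.113)^(1/0.55) ≈ 12.3354.
y_gold = 12.3354^0.45 ≈ 3.0976.
c_gold = y_gold − (n+δ)·k_gold = 3.0976 − 0.113·12.3354 ≈ 1.7037.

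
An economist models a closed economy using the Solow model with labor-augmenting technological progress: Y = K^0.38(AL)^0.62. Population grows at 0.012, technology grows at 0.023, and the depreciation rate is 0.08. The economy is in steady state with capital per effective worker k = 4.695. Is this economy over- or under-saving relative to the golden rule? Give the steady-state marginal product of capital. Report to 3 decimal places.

n + g + δ = 0.012 + 0.023 + 0.08 = 0.115.
MPK = 0.38·k^(0.38−1) = 0.38·4.695^(-0.62) ≈ 0.1457.
MPK > 0.115, so the economy is dynamically efficient (under-saving).

under-saving; MPK ≈ 0.146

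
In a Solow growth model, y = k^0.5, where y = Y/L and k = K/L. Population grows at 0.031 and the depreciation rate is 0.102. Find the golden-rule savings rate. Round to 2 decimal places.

s_gold = 0.50

Break-even investment rate: n + δ = 0.031 + 0.102 = 0.133.
At the golden rule MPK = n+δ, and in any Cobb-Douglas steady state s = (n+δ)·k/y = MPK·k/y = capital's share 0.5.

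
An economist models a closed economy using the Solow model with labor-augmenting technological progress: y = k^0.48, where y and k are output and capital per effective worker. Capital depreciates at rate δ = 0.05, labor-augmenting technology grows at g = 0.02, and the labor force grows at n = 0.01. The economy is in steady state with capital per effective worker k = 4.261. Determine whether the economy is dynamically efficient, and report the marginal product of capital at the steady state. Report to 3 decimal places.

Break-even investment rate: n + g + δ = 0.01 + 0.02 + 0.05 = 0.08.
MPK = 0.48·k^(0.48−1) = 0.48·4.261^(-0.52) ≈ 0.2259.
MPK > 0.08, so the economy is dynamically efficient (under-saving).

dynamically efficient; MPK ≈ 0.226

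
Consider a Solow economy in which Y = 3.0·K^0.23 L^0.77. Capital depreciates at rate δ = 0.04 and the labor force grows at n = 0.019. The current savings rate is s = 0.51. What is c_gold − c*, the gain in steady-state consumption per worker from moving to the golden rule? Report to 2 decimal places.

Δc ≈ 0.93

Break-even investment rate: n + δ = 0.019 + 0.04 = 0.059.
Current steady state (s = 0.51): k* = (0.51·3.0/0.059)^(1/0.77) ≈ 68.5733, y* = 3.0·68.5733^0.23 ≈ 7.9330, c* = (1−0.51)·7.9330 ≈ 3.8872.
At the golden rule the marginal product of capital equals n+δ: 0.23·3.0·k^(0.23−1) = 0.059. Solving, k_gold = (0.23·3.0/0.059)^(1/0.77) ≈ 24.3786.
y_gold = 3.0·24.3786^0.23 ≈ 6.2536, c_gold = y_gold − 0.059·k_gold ≈ 4.8153.
Gain: Δc = 4.8153 − 3.8872 ≈ 0.9281.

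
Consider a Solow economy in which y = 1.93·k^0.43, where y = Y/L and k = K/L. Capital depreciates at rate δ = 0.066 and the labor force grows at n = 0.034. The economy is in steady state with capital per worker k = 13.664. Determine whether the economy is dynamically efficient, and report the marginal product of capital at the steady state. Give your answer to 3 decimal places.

dynamically efficient; MPK ≈ 0.187

n + δ = 0.034 + 0.066 = 0.1.
MPK = 0.43·1.93·k^(0.43−1) = 0.43·1.93·13.664^(-0.57) ≈ 0.1870.
MPK > 0.1, so the economy is dynamically efficient (under-saving).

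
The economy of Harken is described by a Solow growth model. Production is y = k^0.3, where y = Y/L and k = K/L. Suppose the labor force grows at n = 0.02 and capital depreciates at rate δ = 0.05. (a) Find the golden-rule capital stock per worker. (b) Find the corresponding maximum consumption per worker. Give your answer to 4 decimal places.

(a) k_gold ≈ 7.9963; (b) c_gold ≈ 1.3061

n + δ = 0.02 + 0.05 = 0.07.
Golden rule sets MPK = n+δ: 0.3·k^(0.3−1) = 0.07, so k_gold = (0.3/0.07)^(1/0.7) ≈ 7.9963.
y_gold = 7.9963^0.3 ≈ 1.8658; c_gold = y_gold − 0.07·k_gold ≈ 1.3061.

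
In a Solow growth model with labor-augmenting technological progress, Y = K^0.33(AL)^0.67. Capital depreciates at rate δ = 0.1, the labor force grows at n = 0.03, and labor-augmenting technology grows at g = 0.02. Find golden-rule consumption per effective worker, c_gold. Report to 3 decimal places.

c_gold ≈ 0.988

n + g + δ = 0.03 + 0.02 + 0.1 = 0.15.
Setting f'(k) = n+g+δ gives 0.33·k^(0.33−1) = 0.15, hence k_gold = (0.33/0.15)^(1/0.67) ≈ 3.2440.
y_gold = 3.2440^0.33 ≈ 1.4745.
c_gold = y_gold − (n+g+δ)·k_gold = 1.4745 − 0.15·3.2440 ≈ 0.9879.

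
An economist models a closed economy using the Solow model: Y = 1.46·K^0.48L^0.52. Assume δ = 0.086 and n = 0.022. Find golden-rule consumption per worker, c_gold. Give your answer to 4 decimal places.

Capital per worker breaks even when investment replaces (n + δ)·k; here n + δ = 0.108.
Golden rule sets MPK = n+δ: 0.48·1.46·k^(0.48−1) = 0.108, so k_gold = (0.48·1.46/0.108)^(1/0.52) ≈ 36.4641.
y_gold = 1.46·36.4641^0.48 ≈ 8.2044.
c_gold = y_gold − (n+δ)·k_gold = 8.2044 − 0.108·36.4641 ≈ 4.2663.

c_gold ≈ 4.2663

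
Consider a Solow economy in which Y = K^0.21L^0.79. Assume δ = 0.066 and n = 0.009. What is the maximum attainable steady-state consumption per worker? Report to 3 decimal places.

c_gold ≈ 1.039

n + δ = 0.009 + 0.066 = 0.075.
Maximizing c = f(k) − (n+δ)·k gives f'(k) = n+δ, i.e. 0.21·k^(0.21−1) = 0.075, so k_gold = (0.21/0.075)^(1/0.79) ≈ 3.6815.
y_gold = 3.6815^0.21 ≈ 1.3148.
c_gold = y_gold − (n+δ)·k_gold = 1.3148 − 0.075·3.6815 ≈ 1.0387.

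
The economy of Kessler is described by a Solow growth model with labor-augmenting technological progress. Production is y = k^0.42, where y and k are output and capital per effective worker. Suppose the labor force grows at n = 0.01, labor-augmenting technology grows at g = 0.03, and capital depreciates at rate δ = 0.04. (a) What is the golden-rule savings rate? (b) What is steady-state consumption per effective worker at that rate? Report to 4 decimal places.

Capital per effective worker breaks even when investment replaces (n + g + δ)·k; here n + g + δ = 0.08.
For Cobb-Douglas, s_gold equals capital's share: s_gold = 0.42.
Setting f'(k) = n+g+δ gives 0.42·k^(0.42−1) = 0.08, hence k_gold = (0.42/0.08)^(1/0.58) ≈ 17.4443.
y_gold = 17.4443^0.42 ≈ 3.3227; c_gold = (1−0.42)·y_gold ≈ 1.9272.

(a) s_gold = 0.4200; (b) c_gold ≈ 1.9272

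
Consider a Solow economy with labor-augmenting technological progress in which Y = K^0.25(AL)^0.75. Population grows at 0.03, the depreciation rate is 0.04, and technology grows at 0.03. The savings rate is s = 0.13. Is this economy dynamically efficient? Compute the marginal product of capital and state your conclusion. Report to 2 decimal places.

Capital per effective worker breaks even when investment replaces (n + g + δ)·k; here n + g + δ = 0.1.
Steady-state k*: s·k^0.25 = 0.1·k gives k* = (0.13/0.1)^(1/0.75) ≈ 1.4188.
MPK = 0.25·1.4188^(-0.75) ≈ 0.1923.
MPK > n+g+δ = 0.1, so the economy is dynamically efficient (under-saving).

dynamically efficient; MPK ≈ 0.19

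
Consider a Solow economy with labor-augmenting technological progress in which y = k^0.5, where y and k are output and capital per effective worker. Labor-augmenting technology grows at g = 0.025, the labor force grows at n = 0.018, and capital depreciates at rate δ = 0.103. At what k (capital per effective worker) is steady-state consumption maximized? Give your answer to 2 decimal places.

Capital per effective worker breaks even when investment replaces (n + g + δ)·k; here n + g + δ = 0.146.
Maximizing c = f(k) − (n+g+δ)·k gives f'(k) = n+g+δ, i.e. 0.5·k^(0.5−1) = 0.146, so k_gold = (0.5/0.146)^(1/0.5) ≈ 11.7283.

k_gold ≈ 11.73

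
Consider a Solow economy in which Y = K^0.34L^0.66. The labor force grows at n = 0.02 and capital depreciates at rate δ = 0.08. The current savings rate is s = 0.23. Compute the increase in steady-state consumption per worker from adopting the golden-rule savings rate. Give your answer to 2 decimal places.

Δc ≈ 0.06

Capital per worker breaks even when investment replaces (n + δ)·k; here n + δ = 0.1.
Current steady state (s = 0.23): k* = (0.23/0.1)^(1/0.66) ≈ 3.5324, y* = 3.5324^0.34 ≈ 1.5358, c* = (1−0.23)·1.5358 ≈ 1.1826.
Golden rule sets MPK = n+δ: 0.34·k^(0.34−1) = 0.1, so k_gold = (0.34/0.1)^(1/0.66) ≈ 6.3866.
y_gold = 6.3866^0.34 ≈ 1.8784, c_gold = y_gold − 0.1·k_gold ≈ 1.2398.
Gain: Δc = 1.2398 − 1.1826 ≈ 0.0572.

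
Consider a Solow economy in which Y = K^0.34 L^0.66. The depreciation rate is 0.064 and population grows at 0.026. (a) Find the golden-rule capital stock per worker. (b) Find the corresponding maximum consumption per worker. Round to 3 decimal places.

Break-even investment rate: n + δ = 0.026 + 0.064 = 0.09.
Setting f'(k) = n+δ gives 0.34·k^(0.34−1) = 0.09, hence k_gold = (0.34/0.09)^(1/0.66) ≈ 7.4920.
y_gold = 7.4920^0.34 ≈ 1.9832; c_gold = y_gold − 0.09·k_gold ≈ 1.3089.

(a) k_gold ≈ 7.492; (b) c_gold ≈ 1.309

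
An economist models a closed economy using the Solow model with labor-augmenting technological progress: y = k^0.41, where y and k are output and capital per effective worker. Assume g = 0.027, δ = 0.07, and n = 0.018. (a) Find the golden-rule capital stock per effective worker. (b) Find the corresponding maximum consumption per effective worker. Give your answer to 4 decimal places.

Break-even investment rate: n + g + δ = 0.018 + 0.027 + 0.07 = 0.115.
At the golden rule the marginal product of capital equals n+g+δ: 0.41·k^(0.41−1) = 0.115. Solving, k_gold = (0.41/0.115)^(1/0.59) ≈ 8.6246.
y_gold = 8.6246^0.41 ≈ 2.4191; c_gold = y_gold − 0.115·k_gold ≈ 1.4273.

(a) k_gold ≈ 8.6246; (b) c_gold ≈ 1.4273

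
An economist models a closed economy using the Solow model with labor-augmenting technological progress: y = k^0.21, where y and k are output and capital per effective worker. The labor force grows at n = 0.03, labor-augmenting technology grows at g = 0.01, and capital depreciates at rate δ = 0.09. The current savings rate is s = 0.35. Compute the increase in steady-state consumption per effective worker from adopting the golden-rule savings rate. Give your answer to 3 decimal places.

Δc ≈ 0.052

Capital per effective worker breaks even when investment replaces (n + g + δ)·k; here n + g + δ = 0.13.
Current steady state (s = 0.35): k* = (0.35/0.13)^(1/0.79) ≈ 3.5032, y* = 3.5032^0.21 ≈ 1.3012, c* = (1−0.35)·1.3012 ≈ 0.8458.
At the golden rule the marginal product of capital equals n+g+δ: 0.21·k^(0.21−1) = 0.13. Solving, k_gold = (0.21/0.13)^(1/0.79) ≈ 1.8350.
y_gold = 1.8350^0.21 ≈ 1.1360, c_gold = y_gold − 0.13·k_gold ≈ 0.8974.
Gain: Δc = 0.8974 − 0.8458 ≈ 0.0516.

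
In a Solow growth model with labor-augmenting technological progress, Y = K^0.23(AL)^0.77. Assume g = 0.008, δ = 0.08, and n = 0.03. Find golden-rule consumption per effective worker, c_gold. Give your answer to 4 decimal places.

The effective depreciation rate is n + g + δ = 0.03 + 0.008 + 0.08 = 0.118.
Golden rule sets MPK = n+g+δ: 0.23·k^(0.23−1) = 0.118, so k_gold = (0.23/0.118)^(1/0.77) ≈ 2.3792.
y_gold = 2.3792^0.23 ≈ 1.2206.
c_gold = y_gold − (n+g+δ)·k_gold = 1.2206 − 0.118·2.3792 ≈ 0.9399.

c_gold ≈ 0.9399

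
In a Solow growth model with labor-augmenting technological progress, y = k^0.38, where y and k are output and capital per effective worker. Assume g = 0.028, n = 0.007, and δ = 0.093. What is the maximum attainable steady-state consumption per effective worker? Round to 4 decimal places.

Capital per effective worker breaks even when investment replaces (n + g + δ)·k; here n + g + δ = 0.128.
Golden rule sets MPK = n+g+δ: 0.38·k^(0.38−1) = 0.128, so k_gold = (0.38/0.128)^(1/0.62) ≈ 5.7838.
y_gold = 5.7838^0.38 ≈ 1.9482.
c_gold = y_gold − (n+g+δ)·k_gold = 1.9482 − 0.128·5.7838 ≈ 1.2079.

c_gold ≈ 1.2079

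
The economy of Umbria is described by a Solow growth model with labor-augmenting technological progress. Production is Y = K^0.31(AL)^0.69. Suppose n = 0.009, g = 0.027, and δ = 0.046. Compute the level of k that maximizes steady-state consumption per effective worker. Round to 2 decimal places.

Capital per effective worker breaks even when investment replaces (n + g + δ)·k; here n + g + δ = 0.082.
Maximizing c = f(k) − (n+g+δ)·k gives f'(k) = n+g+δ, i.e. 0.31·k^(0.31−1) = 0.082, so k_gold = (0.31/0.082)^(1/0.69) ≈ 6.8711.

k_gold ≈ 6.87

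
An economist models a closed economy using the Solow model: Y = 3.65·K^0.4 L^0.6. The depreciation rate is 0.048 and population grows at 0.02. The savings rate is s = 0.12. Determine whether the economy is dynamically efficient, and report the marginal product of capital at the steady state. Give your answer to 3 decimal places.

Break-even investment rate: n + δ = 0.02 + 0.048 = 0.068.
Steady-state k*: s·A·k^0.4 = 0.068·k gives k* = (0.12·3.65/0.068)^(1/0.6) ≈ 22.2985.
MPK = 0.4·3.65·22.2985^(-0.6) ≈ 0.2267.
MPK > n+δ = 0.068, so the economy is dynamically efficient (under-saving).

dynamically efficient; MPK ≈ 0.227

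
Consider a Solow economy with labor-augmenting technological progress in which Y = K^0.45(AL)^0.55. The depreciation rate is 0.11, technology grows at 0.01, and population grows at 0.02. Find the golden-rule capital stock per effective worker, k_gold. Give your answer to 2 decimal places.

k_gold ≈ 8.36

The effective depreciation rate is n + g + δ = 0.02 + 0.01 + 0.11 = 0.14.
Maximizing c = f(k) − (n+g+δ)·k gives f'(k) = n+g+δ, i.e. 0.45·k^(0.45−1) = 0.14, so k_gold = (0.45/0.14)^(1/0.55) ≈ 8.3555.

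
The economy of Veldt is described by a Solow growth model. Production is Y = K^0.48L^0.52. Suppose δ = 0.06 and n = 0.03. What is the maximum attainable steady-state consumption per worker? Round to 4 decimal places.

Break-even investment rate: n + δ = 0.03 + 0.06 = 0.09.
Golden rule sets MPK = n+δ: 0.48·k^(0.48−1) = 0.09, so k_gold = (0.48/0.09)^(1/0.52) ≈ 25.0077.
y_gold = 25.0077^0.48 ≈ 4.6890.
c_gold = y_gold − (n+δ)·k_gold = 4.6890 − 0.09·25.0077 ≈ 2.4383.

c_gold ≈ 2.4383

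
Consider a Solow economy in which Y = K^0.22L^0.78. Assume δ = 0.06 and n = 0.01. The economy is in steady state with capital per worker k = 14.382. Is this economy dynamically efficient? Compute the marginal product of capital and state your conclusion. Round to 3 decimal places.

Break-even investment rate: n + δ = 0.01 + 0.06 = 0.07.
MPK = 0.22·k^(0.22−1) = 0.22·14.382^(-0.78) ≈ 0.0275.
MPK < 0.07, so the economy is dynamically inefficient (over-saving).

dynamically inefficient; MPK ≈ 0.027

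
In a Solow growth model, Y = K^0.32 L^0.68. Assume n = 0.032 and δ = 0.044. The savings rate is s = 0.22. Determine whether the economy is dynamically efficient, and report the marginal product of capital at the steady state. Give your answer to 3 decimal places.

Capital per worker breaks even when investment replaces (n + δ)·k; here n + δ = 0.076.
Steady-state k*: s·k^0.32 = 0.076·k gives k* = (0.22/0.076)^(1/0.68) ≈ 4.7735.
MPK = 0.32·4.7735^(-0.68) ≈ 0.1105.
MPK > n+δ = 0.076, so the economy is dynamically efficient (under-saving).

dynamically efficient; MPK ≈ 0.111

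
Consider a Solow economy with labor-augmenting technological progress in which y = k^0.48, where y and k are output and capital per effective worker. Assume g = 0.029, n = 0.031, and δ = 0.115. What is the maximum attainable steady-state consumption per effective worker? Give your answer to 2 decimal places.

c_gold ≈ 1.32

Capital per effective worker breaks even when investment replaces (n + g + δ)·k; here n + g + δ = 0.175.
Golden rule sets MPK = n+g+δ: 0.48·k^(0.48−1) = 0.175, so k_gold = (0.48/0.175)^(1/0.52) ≈ 6.9614.
y_gold = 6.9614^0.48 ≈ 2.5380.
c_gold = y_gold − (n+g+δ)·k_gold = 2.5380 − 0.175·6.9614 ≈ 1.3198.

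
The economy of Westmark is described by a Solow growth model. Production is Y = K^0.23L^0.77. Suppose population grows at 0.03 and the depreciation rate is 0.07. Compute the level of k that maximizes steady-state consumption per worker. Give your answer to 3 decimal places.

k_gold ≈ 2.950

The effective depreciation rate is n + δ = 0.03 + 0.07 = 0.1.
Maximizing c = f(k) − (n+δ)·k gives f'(k) = n+δ, i.e. 0.23·k^(0.23−1) = 0.1, so k_gold = (0.23/0.1)^(1/0.77) ≈ 2.9497.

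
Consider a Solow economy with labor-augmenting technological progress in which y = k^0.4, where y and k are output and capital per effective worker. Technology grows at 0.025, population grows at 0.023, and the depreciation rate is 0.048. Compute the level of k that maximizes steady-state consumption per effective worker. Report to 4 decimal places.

k_gold ≈ 10.7890

n + g + δ = 0.023 + 0.025 + 0.048 = 0.096.
Golden rule sets MPK = n+g+δ: 0.4·k^(0.4−1) = 0.096, so k_gold = (0.4/0.096)^(1/0.6) ≈ 10.7890.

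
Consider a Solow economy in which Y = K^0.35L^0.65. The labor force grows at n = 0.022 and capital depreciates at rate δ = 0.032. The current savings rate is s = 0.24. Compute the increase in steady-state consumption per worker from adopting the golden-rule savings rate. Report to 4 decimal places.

Capital per worker breaks even when investment replaces (n + δ)·k; here n + δ = 0.054.
Current steady state (s = 0.24): k* = (0.24/0.054)^(1/0.65) ≈ 9.9230, y* = 9.9230^0.35 ≈ 2.2327, c* = (1−0.24)·2.2327 ≈ 1.6968.
Setting f'(k) = n+δ gives 0.35·k^(0.35−1) = 0.054, hence k_gold = (0.35/0.054)^(1/0.65) ≈ 17.7309.
y_gold = 17.7309^0.35 ≈ 2.7356, c_gold = y_gold − 0.054·k_gold ≈ 1.7782.
Gain: Δc = 1.7782 − 1.6968 ≈ 0.0813.

Δc ≈ 0.0813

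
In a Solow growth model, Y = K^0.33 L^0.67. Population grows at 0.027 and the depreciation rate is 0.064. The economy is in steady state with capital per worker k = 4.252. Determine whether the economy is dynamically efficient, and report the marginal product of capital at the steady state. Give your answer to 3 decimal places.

n + δ = 0.027 + 0.064 = 0.091.
MPK = 0.33·k^(0.33−1) = 0.33·4.252^(-0.67) ≈ 0.1251.
MPK > 0.091, so the economy is dynamically efficient (under-saving).

dynamically efficient; MPK ≈ 0.125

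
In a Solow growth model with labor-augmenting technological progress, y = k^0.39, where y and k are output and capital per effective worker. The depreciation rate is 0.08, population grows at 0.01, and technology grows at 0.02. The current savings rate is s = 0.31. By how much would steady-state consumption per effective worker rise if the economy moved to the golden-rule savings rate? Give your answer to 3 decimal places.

Δc ≈ 0.032

The effective depreciation rate is n + g + δ = 0.01 + 0.02 + 0.08 = 0.11.
Current steady state (s = 0.31): k* = (0.31/0.11)^(1/0.61) ≈ 5.4658, y* = 5.4658^0.39 ≈ 1.9395, c* = (1−0.31)·1.9395 ≈ 1.3382.
Maximizing c = f(k) − (n+g+δ)·k gives f'(k) = n+g+δ, i.e. 0.39·k^(0.39−1) = 0.11, so k_gold = (0.39/0.11)^(1/0.61) ≈ 7.9635.
y_gold = 7.9635^0.39 ≈ 2.2461, c_gold = y_gold − 0.11·k_gold ≈ 1.3701.
Gain: Δc = 1.3701 − 1.3382 ≈ 0.0319.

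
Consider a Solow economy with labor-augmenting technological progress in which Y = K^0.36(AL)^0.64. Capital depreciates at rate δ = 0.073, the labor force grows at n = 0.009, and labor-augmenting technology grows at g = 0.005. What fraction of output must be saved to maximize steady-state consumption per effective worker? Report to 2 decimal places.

Break-even investment rate: n + g + δ = 0.009 + 0.005 + 0.073 = 0.087.
At the golden rule MPK = n+g+δ, and in any Cobb-Douglas steady state s = (n+g+δ)·k/y = MPK·k/y = capital's share 0.36.

s_gold = 0.36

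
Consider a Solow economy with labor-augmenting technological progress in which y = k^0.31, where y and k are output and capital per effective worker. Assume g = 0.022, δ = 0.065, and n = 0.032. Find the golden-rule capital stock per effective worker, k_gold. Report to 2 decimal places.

k_gold ≈ 4.01

Break-even investment rate: n + g + δ = 0.032 + 0.022 + 0.065 = 0.119.
Maximizing c = f(k) − (n+g+δ)·k gives f'(k) = n+g+δ, i.e. 0.31·k^(0.31−1) = 0.119, so k_gold = (0.31/0.119)^(1/0.69) ≈ 4.0053.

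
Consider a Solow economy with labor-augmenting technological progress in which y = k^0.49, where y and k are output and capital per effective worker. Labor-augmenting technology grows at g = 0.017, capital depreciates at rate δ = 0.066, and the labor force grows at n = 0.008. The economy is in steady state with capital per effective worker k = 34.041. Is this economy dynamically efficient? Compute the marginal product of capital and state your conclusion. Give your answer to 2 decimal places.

dynamically inefficient; MPK ≈ 0.08

Capital per effective worker breaks even when investment replaces (n + g + δ)·k; here n + g + δ = 0.091.
MPK = 0.49·k^(0.49−1) = 0.49·34.041^(-0.51) ≈ 0.0811.
MPK < 0.091, so the economy is dynamically inefficient (over-saving).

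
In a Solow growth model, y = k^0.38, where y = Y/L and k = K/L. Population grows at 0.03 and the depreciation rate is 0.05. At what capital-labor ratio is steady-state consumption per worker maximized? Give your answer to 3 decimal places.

k_gold ≈ 12.344

The effective depreciation rate is n + δ = 0.03 + 0.05 = 0.08.
Golden rule sets MPK = n+δ: 0.38·k^(0.38−1) = 0.08, so k_gold = (0.38/0.08)^(1/0.62) ≈ 12.3436.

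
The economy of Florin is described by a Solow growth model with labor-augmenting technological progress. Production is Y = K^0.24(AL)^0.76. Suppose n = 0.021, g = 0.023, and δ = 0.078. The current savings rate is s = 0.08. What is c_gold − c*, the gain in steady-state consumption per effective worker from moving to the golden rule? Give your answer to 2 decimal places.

Capital per effective worker breaks even when investment replaces (n + g + δ)·k; here n + g + δ = 0.122.
Current steady state (s = 0.08): k* = (0.08/0.122)^(1/0.76) ≈ 0.5739, y* = 0.5739^0.24 ≈ 0.8752, c* = (1−0.08)·0.8752 ≈ 0.8052.
Setting f'(k) = n+g+δ gives 0.24·k^(0.24−1) = 0.122, hence k_gold = (0.24/0.122)^(1/0.76) ≈ 2.4358.
y_gold = 2.4358^0.24 ≈ 1.2382, c_gold = y_gold − 0.122·k_gold ≈ 0.9410.
Gain: Δc = 0.9410 − 0.8052 ≈ 0.1358.

Δc ≈ 0.14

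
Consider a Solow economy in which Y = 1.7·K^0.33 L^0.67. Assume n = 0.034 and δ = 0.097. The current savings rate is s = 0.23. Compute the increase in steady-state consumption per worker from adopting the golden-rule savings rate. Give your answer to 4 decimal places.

The effective depreciation rate is n + δ = 0.034 + 0.097 = 0.131.
Current steady state (s = 0.23): k* = (0.23·1.7/0.131)^(1/0.67) ≈ 5.1146, y* = 1.7·5.1146^0.33 ≈ 2.9131, c* = (1−0.23)·2.9131 ≈ 2.2431.
Setting f'(k) = n+δ gives 0.33·1.7·k^(0.33−1) = 0.131, hence k_gold = (0.33·1.7/0.131)^(1/0.67) ≈ 8.7664.
y_gold = 1.7·8.7664^0.33 ≈ 3.4800, c_gold = y_gold − 0.131·k_gold ≈ 2.3316.
Gain: Δc = 2.3316 − 2.2431 ≈ 0.0885.

Δc ≈ 0.0885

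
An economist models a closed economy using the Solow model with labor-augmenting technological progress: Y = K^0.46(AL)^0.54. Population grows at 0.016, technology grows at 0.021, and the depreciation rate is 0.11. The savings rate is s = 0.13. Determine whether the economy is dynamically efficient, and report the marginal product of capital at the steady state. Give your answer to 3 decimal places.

n + g + δ = 0.016 + 0.021 + 0.11 = 0.147.
Steady-state k*: s·k^0.46 = 0.147·k gives k* = (0.13/0.147)^(1/0.54) ≈ 0.7965.
MPK = 0.46·0.7965^(-0.54) ≈ 0.5202.
MPK > n+g+δ = 0.147, so the economy is dynamically efficient (under-saving).

dynamically efficient; MPK ≈ 0.520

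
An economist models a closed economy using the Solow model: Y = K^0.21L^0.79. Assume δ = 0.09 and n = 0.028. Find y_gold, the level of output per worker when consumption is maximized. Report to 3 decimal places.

The effective depreciation rate is n + δ = 0.028 + 0.09 = 0.118.
Golden rule sets MPK = n+δ: 0.21·k^(0.21−1) = 0.118, so k_gold = (0.21/0.118)^(1/0.79) ≈ 2.0744.
Output: y_gold = k_gold^0.21 = 2.0744^0.21 ≈ 1.1656.

y_gold ≈ 1.166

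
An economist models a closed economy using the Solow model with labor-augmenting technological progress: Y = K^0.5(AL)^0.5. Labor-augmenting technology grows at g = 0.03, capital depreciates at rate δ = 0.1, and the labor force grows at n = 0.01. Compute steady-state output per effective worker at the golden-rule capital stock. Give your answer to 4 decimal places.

n + g + δ = 0.01 + 0.03 + 0.1 = 0.14.
Golden rule sets MPK = n+g+δ: 0.5·k^(0.5−1) = 0.14, so k_gold = (0.5/0.14)^(1/0.5) ≈ 12.7551.
Output: y_gold = k_gold^0.5 = 12.7551^0.5 ≈ 3.5714.

y_gold ≈ 3.5714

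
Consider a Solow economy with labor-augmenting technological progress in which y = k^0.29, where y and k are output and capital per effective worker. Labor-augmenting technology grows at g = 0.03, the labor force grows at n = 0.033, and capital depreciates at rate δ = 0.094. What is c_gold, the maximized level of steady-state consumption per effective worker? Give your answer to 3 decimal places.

c_gold ≈ 0.912

n + g + δ = 0.033 + 0.03 + 0.094 = 0.157.
Setting f'(k) = n+g+δ gives 0.29·k^(0.29−1) = 0.157, hence k_gold = (0.29/0.157)^(1/0.71) ≈ 2.3733.
y_gold = 2.3733^0.29 ≈ 1.2848.
c_gold = y_gold − (n+g+δ)·k_gold = 1.2848 − 0.157·2.3733 ≈ 0.9122.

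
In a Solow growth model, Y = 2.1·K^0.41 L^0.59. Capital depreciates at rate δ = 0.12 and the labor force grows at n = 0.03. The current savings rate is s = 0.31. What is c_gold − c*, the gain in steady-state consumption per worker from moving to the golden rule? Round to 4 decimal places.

Δc ≈ 0.1545

n + δ = 0.03 + 0.12 = 0.15.
Current steady state (s = 0.31): k* = (0.31·2.1/0.15)^(1/0.59) ≈ 12.0362, y* = 2.1·12.0362^0.41 ≈ 5.8240, c* = (1−0.31)·5.8240 ≈ 4.0186.
Golden rule sets MPK = n+δ: 0.41·2.1·k^(0.41−1) = 0.15, so k_gold = (0.41·2.1/0.15)^(1/0.59) ≈ 19.3326.
y_gold = 2.1·19.3326^0.41 ≈ 7.0729, c_gold = y_gold − 0.15·k_gold ≈ 4.1730.
Gain: Δc = 4.1730 − 4.0186 ≈ 0.1545.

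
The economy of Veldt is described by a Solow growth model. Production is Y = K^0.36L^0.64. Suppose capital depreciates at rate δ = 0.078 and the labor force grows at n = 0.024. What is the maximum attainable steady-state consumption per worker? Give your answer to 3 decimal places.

The effective depreciation rate is n + δ = 0.024 + 0.078 = 0.102.
Setting f'(k) = n+δ gives 0.36·k^(0.36−1) = 0.102, hence k_gold = (0.36/0.102)^(1/0.64) ≈ 7.1744.
y_gold = 7.1744^0.36 ≈ 2.0327.
c_gold = y_gold − (n+δ)·k_gold = 2.0327 − 0.102·7.1744 ≈ 1.3010.

c_gold ≈ 1.301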